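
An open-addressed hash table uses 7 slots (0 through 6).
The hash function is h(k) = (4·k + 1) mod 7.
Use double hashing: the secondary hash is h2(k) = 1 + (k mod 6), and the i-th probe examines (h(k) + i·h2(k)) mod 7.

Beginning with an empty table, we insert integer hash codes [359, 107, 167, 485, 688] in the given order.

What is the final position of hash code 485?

0

Insert 359: h=2, slot 2 empty → index 2.
Insert 107: h=2, h2=6, slot 2 occupied → index 1.
Insert 167: h=4, slot 4 empty → index 4.
Insert 485: h=2, h2=6, slots 2,1 occupied → index 0.
Insert 688: h=2, h2=5, slots 2,0 occupied → index 5.
Table: [485, 107, 359, -, 167, 688, -]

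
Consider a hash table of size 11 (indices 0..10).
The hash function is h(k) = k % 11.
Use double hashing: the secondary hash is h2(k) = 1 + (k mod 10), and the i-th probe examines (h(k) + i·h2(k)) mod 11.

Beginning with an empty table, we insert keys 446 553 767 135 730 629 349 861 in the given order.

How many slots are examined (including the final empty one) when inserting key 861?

446: h=6 -> slot 6
553: h=3 -> slot 3
767: h=8 -> slot 8
135: h=3, h2=6, probe 3,9 -> slot 9
730: h=4 -> slot 4
629: h=2 -> slot 2
349: h=8, h2=10, probe 8,7 -> slot 7
861: h=3, h2=2, probe 3,5 -> slot 5
Table: [., ., 629, 553, 730, 861, 446, 349, 767, 135, .]

2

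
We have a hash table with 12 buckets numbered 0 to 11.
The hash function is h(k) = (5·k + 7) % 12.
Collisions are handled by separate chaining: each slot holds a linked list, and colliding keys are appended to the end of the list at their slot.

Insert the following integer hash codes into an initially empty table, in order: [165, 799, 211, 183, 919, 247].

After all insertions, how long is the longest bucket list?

4

165 → bucket 4
799 → bucket 6
211 → bucket 6 (collision)
183 → bucket 10
919 → bucket 6 (collision)
247 → bucket 6 (collision)
Final buckets:
0: .
1: .
2: .
3: .
4: 165
5: .
6: 799 -> 211 -> 919 -> 247
7: .
8: .
9: .
10: 183
11: .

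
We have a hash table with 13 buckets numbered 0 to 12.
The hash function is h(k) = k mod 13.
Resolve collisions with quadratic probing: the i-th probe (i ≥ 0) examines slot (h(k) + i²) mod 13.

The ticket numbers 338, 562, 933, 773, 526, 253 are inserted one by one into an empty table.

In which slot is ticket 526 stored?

338 hashes to 0; slot 0 is free => place at 0.
562 hashes to 3; slot 3 is free => place at 3.
933 hashes to 10; slot 10 is free => place at 10.
773 hashes to 6; slot 6 is free => place at 6.
526 hashes to 6; 6 taken => place at 7.
253 hashes to 6; 6,7,10 taken => place at 2.
Table: [338, -, 253, 562, -, -, 773, 526, -, -, 933, -, -]

7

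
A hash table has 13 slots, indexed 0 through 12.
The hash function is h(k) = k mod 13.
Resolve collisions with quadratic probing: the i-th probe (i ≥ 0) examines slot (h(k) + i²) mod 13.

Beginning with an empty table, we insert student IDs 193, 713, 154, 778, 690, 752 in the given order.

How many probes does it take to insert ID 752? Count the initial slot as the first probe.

6

193 hashes to 11; slot 11 is free => place at 11.
713 hashes to 11; 11 taken => place at 12.
154 hashes to 11; 11,12 taken => place at 2.
778 hashes to 11; 11,12,2 taken => place at 7.
690 hashes to 1; slot 1 is free => place at 1.
752 hashes to 11; 11,12,2,7,1 taken => place at 10.
Table: [_, 690, 154, _, _, _, _, 778, _, _, 752, 193, 713]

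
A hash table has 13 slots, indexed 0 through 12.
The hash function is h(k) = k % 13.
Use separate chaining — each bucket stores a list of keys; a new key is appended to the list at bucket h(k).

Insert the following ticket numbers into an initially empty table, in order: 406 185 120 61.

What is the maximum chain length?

406 → bucket 3
185 → bucket 3 (collision)
120 → bucket 3 (collision)
61 → bucket 9
Final buckets:
0: _
1: _
2: _
3: 406 -> 185 -> 120
4: _
5: _
6: _
7: _
8: _
9: 61
10: _
11: _
12: _

3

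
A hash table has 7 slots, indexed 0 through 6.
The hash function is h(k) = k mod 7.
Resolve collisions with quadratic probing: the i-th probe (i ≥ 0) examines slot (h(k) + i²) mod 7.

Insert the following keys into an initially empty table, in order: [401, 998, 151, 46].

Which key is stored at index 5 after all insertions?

401: h=2 → slot 2
998: h=4 → slot 4
151: h=4, probe 4,5 → slot 5
46: h=4, probe 4,5,1 → slot 1
Table: [., 46, 401, ., 998, 151, .]

151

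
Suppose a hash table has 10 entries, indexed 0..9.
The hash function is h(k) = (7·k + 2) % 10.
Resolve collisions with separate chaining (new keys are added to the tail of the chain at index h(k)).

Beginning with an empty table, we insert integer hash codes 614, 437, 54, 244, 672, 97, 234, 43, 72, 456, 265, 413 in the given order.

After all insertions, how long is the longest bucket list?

4

614 → bucket 0
437 → bucket 1
54 → bucket 0 (collision)
244 → bucket 0 (collision)
672 → bucket 6
97 → bucket 1 (collision)
234 → bucket 0 (collision)
43 → bucket 3
72 → bucket 6 (collision)
456 → bucket 4
265 → bucket 7
413 → bucket 3 (collision)
Final buckets:
0: 614 -> 54 -> 244 -> 234
1: 437 -> 97
2: —
3: 43 -> 413
4: 456
5: —
6: 672 -> 72
7: 265
8: —
9: —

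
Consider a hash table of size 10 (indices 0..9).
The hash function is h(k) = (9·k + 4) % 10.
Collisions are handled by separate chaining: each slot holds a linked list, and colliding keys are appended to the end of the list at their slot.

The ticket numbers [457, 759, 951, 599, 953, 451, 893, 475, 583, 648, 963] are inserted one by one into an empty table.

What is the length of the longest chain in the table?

4

457 → bucket 7
759 → bucket 5
951 → bucket 3
599 → bucket 5 (collision)
953 → bucket 1
451 → bucket 3 (collision)
893 → bucket 1 (collision)
475 → bucket 9
583 → bucket 1 (collision)
648 → bucket 6
963 → bucket 1 (collision)
Final buckets:
0: .
1: 953 -> 893 -> 583 -> 963
2: .
3: 951 -> 451
4: .
5: 759 -> 599
6: 648
7: 457
8: .
9: 475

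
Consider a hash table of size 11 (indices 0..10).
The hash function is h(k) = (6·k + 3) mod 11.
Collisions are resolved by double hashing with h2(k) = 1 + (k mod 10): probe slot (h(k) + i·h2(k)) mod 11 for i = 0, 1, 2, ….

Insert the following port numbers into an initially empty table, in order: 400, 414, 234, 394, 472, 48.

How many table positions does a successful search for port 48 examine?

2

400 hashes to 5; slot 5 is free -> place at 5.
414 hashes to 1; slot 1 is free -> place at 1.
234 hashes to 10; slot 10 is free -> place at 10.
394 hashes to 2; slot 2 is free -> place at 2.
472 hashes to 8; slot 8 is free -> place at 8.
48 hashes to 5, h2=9; 5 taken -> place at 3.
Table: [_, 414, 394, 48, _, 400, _, _, 472, _, 234]
Lookup 48: h=5, h2=9, probe 5,3 → found at 3.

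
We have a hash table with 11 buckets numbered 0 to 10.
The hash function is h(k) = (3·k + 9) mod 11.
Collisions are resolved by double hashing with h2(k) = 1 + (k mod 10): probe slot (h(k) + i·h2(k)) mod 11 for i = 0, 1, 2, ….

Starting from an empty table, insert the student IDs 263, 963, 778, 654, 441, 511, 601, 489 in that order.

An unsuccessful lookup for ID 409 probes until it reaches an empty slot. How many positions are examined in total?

263 hashes to 6; slot 6 is free -> place at 6.
963 hashes to 5; slot 5 is free -> place at 5.
778 hashes to 0; slot 0 is free -> place at 0.
654 hashes to 2; slot 2 is free -> place at 2.
441 hashes to 1; slot 1 is free -> place at 1.
511 hashes to 2, h2=2; 2 taken -> place at 4.
601 hashes to 8; slot 8 is free -> place at 8.
489 hashes to 2, h2=10; 2,1,0 taken -> place at 10.
Table: [778, 441, 654, ∅, 511, 963, 263, ∅, 601, ∅, 489]
Lookup 409: h=4, h2=10, probe 4,3 → slot 3 empty, not found.

2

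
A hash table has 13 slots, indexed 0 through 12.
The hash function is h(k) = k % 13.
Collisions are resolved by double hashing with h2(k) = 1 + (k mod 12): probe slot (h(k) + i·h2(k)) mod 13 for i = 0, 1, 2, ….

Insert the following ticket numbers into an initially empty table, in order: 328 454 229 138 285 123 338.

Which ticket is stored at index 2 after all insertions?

Insert 328: h=3, slot 3 empty -> index 3.
Insert 454: h=12, slot 12 empty -> index 12.
Insert 229: h=8, slot 8 empty -> index 8.
Insert 138: h=8, h2=7, slot 8 occupied -> index 2.
Insert 285: h=12, h2=10, slot 12 occupied -> index 9.
Insert 123: h=6, slot 6 empty -> index 6.
Insert 338: h=0, slot 0 empty -> index 0.
Table: [338, _, 138, 328, _, _, 123, _, 229, 285, _, _, 454]

138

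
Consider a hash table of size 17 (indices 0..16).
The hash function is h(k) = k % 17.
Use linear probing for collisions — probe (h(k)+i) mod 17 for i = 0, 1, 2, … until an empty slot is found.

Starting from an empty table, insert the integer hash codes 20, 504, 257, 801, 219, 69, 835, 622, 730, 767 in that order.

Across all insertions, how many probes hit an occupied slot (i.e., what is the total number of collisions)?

9

20 hashes to 3; slot 3 is free → place at 3.
504 hashes to 11; slot 11 is free → place at 11.
257 hashes to 2; slot 2 is free → place at 2.
801 hashes to 2; 2,3 taken → place at 4.
219 hashes to 15; slot 15 is free → place at 15.
69 hashes to 1; slot 1 is free → place at 1.
835 hashes to 2; 2,3,4 taken → place at 5.
622 hashes to 10; slot 10 is free → place at 10.
730 hashes to 16; slot 16 is free → place at 16.
767 hashes to 2; 2,3,4,5 taken → place at 6.
Table: [—, 69, 257, 20, 801, 835, 767, —, —, —, 622, 504, —, —, —, 219, 730]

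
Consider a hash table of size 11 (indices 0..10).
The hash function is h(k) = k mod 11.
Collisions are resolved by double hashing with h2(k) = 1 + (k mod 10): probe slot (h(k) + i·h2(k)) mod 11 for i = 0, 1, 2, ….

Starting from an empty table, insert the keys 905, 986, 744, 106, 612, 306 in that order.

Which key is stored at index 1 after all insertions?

744

Insert 905: h=3, slot 3 empty -> index 3.
Insert 986: h=7, slot 7 empty -> index 7.
Insert 744: h=7, h2=5, slot 7 occupied -> index 1.
Insert 106: h=7, h2=7, slots 7,3 occupied -> index 10.
Insert 612: h=7, h2=3, slots 7,10 occupied -> index 2.
Insert 306: h=9, slot 9 empty -> index 9.
Table: [—, 744, 612, 905, —, —, —, 986, —, 306, 106]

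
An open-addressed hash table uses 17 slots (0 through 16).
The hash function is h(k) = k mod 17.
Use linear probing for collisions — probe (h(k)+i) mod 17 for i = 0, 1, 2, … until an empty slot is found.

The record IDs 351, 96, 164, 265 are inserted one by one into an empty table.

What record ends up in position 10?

265

Insert 351: h=11, slot 11 empty → index 11.
Insert 96: h=11, slot 11 occupied → index 12.
Insert 164: h=11, slots 11,12 occupied → index 13.
Insert 265: h=10, slot 10 empty → index 10.
Table: [∅, ∅, ∅, ∅, ∅, ∅, ∅, ∅, ∅, ∅, 265, 351, 96, 164, ∅, ∅, ∅]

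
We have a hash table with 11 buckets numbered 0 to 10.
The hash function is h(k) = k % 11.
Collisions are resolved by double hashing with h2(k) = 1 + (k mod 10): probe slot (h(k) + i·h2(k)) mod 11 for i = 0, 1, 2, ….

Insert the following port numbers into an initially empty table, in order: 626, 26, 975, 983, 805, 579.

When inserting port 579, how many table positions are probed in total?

Insert 626: h=10, slot 10 empty => index 10.
Insert 26: h=4, slot 4 empty => index 4.
Insert 975: h=7, slot 7 empty => index 7.
Insert 983: h=4, h2=4, slot 4 occupied => index 8.
Insert 805: h=2, slot 2 empty => index 2.
Insert 579: h=7, h2=10, slot 7 occupied => index 6.
Table: [-, -, 805, -, 26, -, 579, 975, 983, -, 626]

2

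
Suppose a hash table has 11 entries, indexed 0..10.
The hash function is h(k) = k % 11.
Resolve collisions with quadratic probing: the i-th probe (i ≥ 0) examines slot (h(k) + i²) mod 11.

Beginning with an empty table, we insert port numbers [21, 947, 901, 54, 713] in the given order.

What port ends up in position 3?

21 hashes to 10; slot 10 is free → place at 10.
947 hashes to 1; slot 1 is free → place at 1.
901 hashes to 10; 10 taken → place at 0.
54 hashes to 10; 10,0 taken → place at 3.
713 hashes to 9; slot 9 is free → place at 9.
Table: [901, 947, _, 54, _, _, _, _, _, 713, 21]

54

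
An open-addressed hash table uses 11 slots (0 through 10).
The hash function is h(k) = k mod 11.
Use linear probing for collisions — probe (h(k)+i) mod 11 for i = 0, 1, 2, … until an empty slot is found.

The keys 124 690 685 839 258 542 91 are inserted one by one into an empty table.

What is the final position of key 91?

124: h=3 -> slot 3
690: h=8 -> slot 8
685: h=3, probe 3,4 -> slot 4
839: h=3, probe 3,4,5 -> slot 5
258: h=5, probe 5,6 -> slot 6
542: h=3, probe 3,4,5,6,7 -> slot 7
91: h=3, probe 3,4,5,6,7,8,9 -> slot 9
Table: [∅, ∅, ∅, 124, 685, 839, 258, 542, 690, 91, ∅]

9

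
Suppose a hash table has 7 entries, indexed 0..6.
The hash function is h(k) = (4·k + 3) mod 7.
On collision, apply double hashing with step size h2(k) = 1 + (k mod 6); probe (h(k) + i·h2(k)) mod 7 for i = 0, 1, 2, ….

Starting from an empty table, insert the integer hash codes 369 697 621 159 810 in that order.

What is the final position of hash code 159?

3

369: h=2 → slot 2
697: h=5 → slot 5
621: h=2, h2=4, probe 2,6 → slot 6
159: h=2, h2=4, probe 2,6,3 → slot 3
810: h=2, h2=1, probe 2,3,4 → slot 4
Table: [-, -, 369, 159, 810, 697, 621]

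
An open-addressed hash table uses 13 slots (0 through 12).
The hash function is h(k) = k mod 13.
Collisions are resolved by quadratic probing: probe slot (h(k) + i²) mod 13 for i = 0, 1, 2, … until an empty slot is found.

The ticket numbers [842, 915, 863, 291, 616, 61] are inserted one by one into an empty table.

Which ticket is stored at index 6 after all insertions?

842: h=10 → slot 10
915: h=5 → slot 5
863: h=5, probe 5,6 → slot 6
291: h=5, probe 5,6,9 → slot 9
616: h=5, probe 5,6,9,1 → slot 1
61: h=9, probe 9,10,0 → slot 0
Table: [61, 616, _, _, _, 915, 863, _, _, 291, 842, _, _]

863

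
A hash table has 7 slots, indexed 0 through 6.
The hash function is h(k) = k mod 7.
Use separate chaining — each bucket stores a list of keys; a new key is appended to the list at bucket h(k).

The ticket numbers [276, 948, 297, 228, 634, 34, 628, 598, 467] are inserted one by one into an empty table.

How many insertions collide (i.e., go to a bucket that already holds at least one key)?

276 → bucket 3
948 → bucket 3 (collision)
297 → bucket 3 (collision)
228 → bucket 4
634 → bucket 4 (collision)
34 → bucket 6
628 → bucket 5
598 → bucket 3 (collision)
467 → bucket 5 (collision)
Final buckets:
0: ∅
1: ∅
2: ∅
3: 276 -> 948 -> 297 -> 598
4: 228 -> 634
5: 628 -> 467
6: 34

5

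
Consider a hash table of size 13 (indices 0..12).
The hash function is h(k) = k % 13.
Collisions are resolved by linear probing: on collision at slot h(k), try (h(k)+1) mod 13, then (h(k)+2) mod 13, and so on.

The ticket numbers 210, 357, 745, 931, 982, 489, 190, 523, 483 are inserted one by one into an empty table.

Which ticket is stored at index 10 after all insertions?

210: h=2 → slot 2
357: h=6 → slot 6
745: h=4 → slot 4
931: h=8 → slot 8
982: h=7 → slot 7
489: h=8, probe 8,9 → slot 9
190: h=8, probe 8,9,10 → slot 10
523: h=3 → slot 3
483: h=2, probe 2,3,4,5 → slot 5
Table: [—, —, 210, 523, 745, 483, 357, 982, 931, 489, 190, —, —]

190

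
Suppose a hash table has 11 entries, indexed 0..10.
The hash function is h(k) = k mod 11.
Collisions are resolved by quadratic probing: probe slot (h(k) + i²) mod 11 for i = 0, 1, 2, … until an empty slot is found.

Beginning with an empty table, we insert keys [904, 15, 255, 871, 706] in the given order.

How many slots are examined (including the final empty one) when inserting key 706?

904 hashes to 2; slot 2 is free -> place at 2.
15 hashes to 4; slot 4 is free -> place at 4.
255 hashes to 2; 2 taken -> place at 3.
871 hashes to 2; 2,3 taken -> place at 6.
706 hashes to 2; 2,3,6 taken -> place at 0.
Table: [706, -, 904, 255, 15, -, 871, -, -, -, -]

4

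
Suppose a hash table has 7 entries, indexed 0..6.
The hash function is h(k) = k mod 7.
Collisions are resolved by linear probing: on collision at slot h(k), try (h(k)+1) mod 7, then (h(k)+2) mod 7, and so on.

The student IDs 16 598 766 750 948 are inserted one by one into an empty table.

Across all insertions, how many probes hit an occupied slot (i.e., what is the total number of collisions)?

Insert 16: h=2, slot 2 empty → index 2.
Insert 598: h=3, slot 3 empty → index 3.
Insert 766: h=3, slot 3 occupied → index 4.
Insert 750: h=1, slot 1 empty → index 1.
Insert 948: h=3, slots 3,4 occupied → index 5.
Table: [., 750, 16, 598, 766, 948, .]

3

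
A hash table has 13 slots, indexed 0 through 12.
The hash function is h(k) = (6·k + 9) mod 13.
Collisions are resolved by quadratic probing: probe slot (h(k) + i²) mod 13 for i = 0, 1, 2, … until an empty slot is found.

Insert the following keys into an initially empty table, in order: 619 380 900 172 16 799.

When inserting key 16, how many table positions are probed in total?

619 hashes to 5; slot 5 is free => place at 5.
380 hashes to 1; slot 1 is free => place at 1.
900 hashes to 1; 1 taken => place at 2.
172 hashes to 1; 1,2,5 taken => place at 10.
16 hashes to 1; 1,2,5,10 taken => place at 4.
799 hashes to 6; slot 6 is free => place at 6.
Table: [_, 380, 900, _, 16, 619, 799, _, _, _, 172, _, _]

5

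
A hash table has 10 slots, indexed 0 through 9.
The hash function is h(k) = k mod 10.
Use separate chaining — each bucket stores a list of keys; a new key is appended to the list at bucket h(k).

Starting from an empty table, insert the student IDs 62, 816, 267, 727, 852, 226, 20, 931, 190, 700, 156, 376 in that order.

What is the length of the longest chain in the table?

4

Insert 62: h=2, bucket 2 empty -> new chain.
Insert 816: h=6, bucket 6 empty -> new chain.
Insert 267: h=7, bucket 7 empty -> new chain.
Insert 727: h=7, bucket 7 nonempty -> append to chain.
Insert 852: h=2, bucket 2 nonempty -> append to chain.
Insert 226: h=6, bucket 6 nonempty -> append to chain.
Insert 20: h=0, bucket 0 empty -> new chain.
Insert 931: h=1, bucket 1 empty -> new chain.
Insert 190: h=0, bucket 0 nonempty -> append to chain.
Insert 700: h=0, bucket 0 nonempty -> append to chain.
Insert 156: h=6, bucket 6 nonempty -> append to chain.
Insert 376: h=6, bucket 6 nonempty -> append to chain.
Final buckets:
0: 20 -> 190 -> 700
1: 931
2: 62 -> 852
3: ∅
4: ∅
5: ∅
6: 816 -> 226 -> 156 -> 376
7: 267 -> 727
8: ∅
9: ∅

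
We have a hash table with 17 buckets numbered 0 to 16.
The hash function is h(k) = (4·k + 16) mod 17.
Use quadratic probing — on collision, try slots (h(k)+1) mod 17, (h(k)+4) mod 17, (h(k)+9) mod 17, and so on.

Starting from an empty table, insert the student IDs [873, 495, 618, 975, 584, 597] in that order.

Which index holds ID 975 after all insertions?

873 hashes to 6; slot 6 is free → place at 6.
495 hashes to 7; slot 7 is free → place at 7.
618 hashes to 6; 6,7 taken → place at 10.
975 hashes to 6; 6,7,10 taken → place at 15.
584 hashes to 6; 6,7,10,15 taken → place at 5.
597 hashes to 7; 7 taken → place at 8.
Table: [—, —, —, —, —, 584, 873, 495, 597, —, 618, —, —, —, —, 975, —]

15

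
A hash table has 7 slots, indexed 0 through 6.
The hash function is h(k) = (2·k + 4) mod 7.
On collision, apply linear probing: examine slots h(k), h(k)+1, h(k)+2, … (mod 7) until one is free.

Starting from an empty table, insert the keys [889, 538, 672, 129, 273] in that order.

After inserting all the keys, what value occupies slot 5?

889 hashes to 4; slot 4 is free -> place at 4.
538 hashes to 2; slot 2 is free -> place at 2.
672 hashes to 4; 4 taken -> place at 5.
129 hashes to 3; slot 3 is free -> place at 3.
273 hashes to 4; 4,5 taken -> place at 6.
Table: [—, —, 538, 129, 889, 672, 273]

672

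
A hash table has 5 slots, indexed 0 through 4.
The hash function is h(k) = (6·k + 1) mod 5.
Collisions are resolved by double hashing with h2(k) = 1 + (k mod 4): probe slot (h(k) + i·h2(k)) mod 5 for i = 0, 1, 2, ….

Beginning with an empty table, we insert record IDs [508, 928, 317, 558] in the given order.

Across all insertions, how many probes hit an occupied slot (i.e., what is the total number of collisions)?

2

508 hashes to 4; slot 4 is free => place at 4.
928 hashes to 4, h2=1; 4 taken => place at 0.
317 hashes to 3; slot 3 is free => place at 3.
558 hashes to 4, h2=3; 4 taken => place at 2.
Table: [928, ., 558, 317, 508]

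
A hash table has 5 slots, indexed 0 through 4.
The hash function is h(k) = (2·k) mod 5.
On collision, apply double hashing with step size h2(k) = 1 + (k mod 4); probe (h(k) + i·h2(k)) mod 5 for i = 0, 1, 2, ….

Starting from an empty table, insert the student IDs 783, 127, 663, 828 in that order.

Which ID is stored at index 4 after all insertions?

127

783 hashes to 1; slot 1 is free → place at 1.
127 hashes to 4; slot 4 is free → place at 4.
663 hashes to 1, h2=4; 1 taken → place at 0.
828 hashes to 1, h2=1; 1 taken → place at 2.
Table: [663, 783, 828, ∅, 127]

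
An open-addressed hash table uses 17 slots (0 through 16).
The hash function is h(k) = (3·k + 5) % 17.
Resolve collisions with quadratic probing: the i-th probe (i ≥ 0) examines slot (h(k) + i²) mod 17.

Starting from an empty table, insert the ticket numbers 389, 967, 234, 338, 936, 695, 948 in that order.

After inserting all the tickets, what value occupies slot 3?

338

389: h=16 => slot 16
967: h=16, probe 16,0 => slot 0
234: h=10 => slot 10
338: h=16, probe 16,0,3 => slot 3
936: h=8 => slot 8
695: h=16, probe 16,0,3,8,15 => slot 15
948: h=10, probe 10,11 => slot 11
Table: [967, _, _, 338, _, _, _, _, 936, _, 234, 948, _, _, _, 695, 389]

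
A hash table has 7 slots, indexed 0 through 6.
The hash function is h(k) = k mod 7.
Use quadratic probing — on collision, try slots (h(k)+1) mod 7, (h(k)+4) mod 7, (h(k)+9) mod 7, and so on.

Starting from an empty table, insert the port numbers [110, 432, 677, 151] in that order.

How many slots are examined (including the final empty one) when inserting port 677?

3

110 hashes to 5; slot 5 is free => place at 5.
432 hashes to 5; 5 taken => place at 6.
677 hashes to 5; 5,6 taken => place at 2.
151 hashes to 4; slot 4 is free => place at 4.
Table: [—, —, 677, —, 151, 110, 432]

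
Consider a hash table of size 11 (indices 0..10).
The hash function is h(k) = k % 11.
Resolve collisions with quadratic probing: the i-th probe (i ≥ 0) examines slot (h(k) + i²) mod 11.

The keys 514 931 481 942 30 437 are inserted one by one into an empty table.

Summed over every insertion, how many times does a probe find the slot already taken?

8

514: h=8 -> slot 8
931: h=7 -> slot 7
481: h=8, probe 8,9 -> slot 9
942: h=7, probe 7,8,0 -> slot 0
30: h=8, probe 8,9,1 -> slot 1
437: h=8, probe 8,9,1,6 -> slot 6
Table: [942, 30, ., ., ., ., 437, 931, 514, 481, .]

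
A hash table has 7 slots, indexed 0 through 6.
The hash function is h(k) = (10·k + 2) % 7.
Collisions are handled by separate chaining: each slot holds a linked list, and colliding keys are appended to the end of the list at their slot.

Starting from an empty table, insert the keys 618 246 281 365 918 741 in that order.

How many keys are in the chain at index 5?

4

Insert 618: h=1, bucket 1 empty → new chain.
Insert 246: h=5, bucket 5 empty → new chain.
Insert 281: h=5, bucket 5 nonempty → append to chain.
Insert 365: h=5, bucket 5 nonempty → append to chain.
Insert 918: h=5, bucket 5 nonempty → append to chain.
Insert 741: h=6, bucket 6 empty → new chain.
Final buckets:
0: ∅
1: 618
2: ∅
3: ∅
4: ∅
5: 246 -> 281 -> 365 -> 918
6: 741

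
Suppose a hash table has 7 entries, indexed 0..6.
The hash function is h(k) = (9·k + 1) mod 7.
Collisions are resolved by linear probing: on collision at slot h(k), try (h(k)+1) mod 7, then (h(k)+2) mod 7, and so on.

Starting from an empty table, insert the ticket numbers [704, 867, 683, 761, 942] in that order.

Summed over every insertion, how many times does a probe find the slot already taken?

Insert 704: h=2, slot 2 empty -> index 2.
Insert 867: h=6, slot 6 empty -> index 6.
Insert 683: h=2, slot 2 occupied -> index 3.
Insert 761: h=4, slot 4 empty -> index 4.
Insert 942: h=2, slots 2,3,4 occupied -> index 5.
Table: [∅, ∅, 704, 683, 761, 942, 867]

4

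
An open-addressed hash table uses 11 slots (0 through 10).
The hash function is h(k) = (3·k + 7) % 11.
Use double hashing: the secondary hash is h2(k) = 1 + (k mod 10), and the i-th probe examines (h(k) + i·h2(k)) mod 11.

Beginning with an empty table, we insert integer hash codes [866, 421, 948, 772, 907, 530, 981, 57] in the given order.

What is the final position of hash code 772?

866 hashes to 9; slot 9 is free => place at 9.
421 hashes to 5; slot 5 is free => place at 5.
948 hashes to 2; slot 2 is free => place at 2.
772 hashes to 2, h2=3; 2,5 taken => place at 8.
907 hashes to 0; slot 0 is free => place at 0.
530 hashes to 2, h2=1; 2 taken => place at 3.
981 hashes to 2, h2=2; 2 taken => place at 4.
57 hashes to 2, h2=8; 2 taken => place at 10.
Table: [907, -, 948, 530, 981, 421, -, -, 772, 866, 57]

8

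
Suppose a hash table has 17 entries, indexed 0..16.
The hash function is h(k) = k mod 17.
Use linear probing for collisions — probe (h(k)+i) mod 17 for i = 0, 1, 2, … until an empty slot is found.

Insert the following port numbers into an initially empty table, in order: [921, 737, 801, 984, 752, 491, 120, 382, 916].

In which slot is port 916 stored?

0

921: h=3 → slot 3
737: h=6 → slot 6
801: h=2 → slot 2
984: h=15 → slot 15
752: h=4 → slot 4
491: h=15, probe 15,16 → slot 16
120: h=1 → slot 1
382: h=8 → slot 8
916: h=15, probe 15,16,0 → slot 0
Table: [916, 120, 801, 921, 752, ., 737, ., 382, ., ., ., ., ., ., 984, 491]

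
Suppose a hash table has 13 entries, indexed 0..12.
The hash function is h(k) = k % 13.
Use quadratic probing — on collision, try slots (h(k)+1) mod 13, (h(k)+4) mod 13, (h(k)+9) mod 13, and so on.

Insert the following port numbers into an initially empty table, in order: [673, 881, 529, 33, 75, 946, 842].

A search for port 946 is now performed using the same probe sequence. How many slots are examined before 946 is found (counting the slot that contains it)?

673 hashes to 10; slot 10 is free => place at 10.
881 hashes to 10; 10 taken => place at 11.
529 hashes to 9; slot 9 is free => place at 9.
33 hashes to 7; slot 7 is free => place at 7.
75 hashes to 10; 10,11 taken => place at 1.
946 hashes to 10; 10,11,1 taken => place at 6.
842 hashes to 10; 10,11,1,6 taken => place at 0.
Table: [842, 75, -, -, -, -, 946, 33, -, 529, 673, 881, -]
Lookup 946: h=10, probe 10,11,1,6 → found at 6.

4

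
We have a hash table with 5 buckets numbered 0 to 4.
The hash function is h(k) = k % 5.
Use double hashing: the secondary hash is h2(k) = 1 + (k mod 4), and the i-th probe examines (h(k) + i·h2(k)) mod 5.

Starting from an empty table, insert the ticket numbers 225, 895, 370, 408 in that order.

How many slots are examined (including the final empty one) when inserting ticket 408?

225: h=0 -> slot 0
895: h=0, h2=4, probe 0,4 -> slot 4
370: h=0, h2=3, probe 0,3 -> slot 3
408: h=3, h2=1, probe 3,4,0,1 -> slot 1
Table: [225, 408, ∅, 370, 895]

4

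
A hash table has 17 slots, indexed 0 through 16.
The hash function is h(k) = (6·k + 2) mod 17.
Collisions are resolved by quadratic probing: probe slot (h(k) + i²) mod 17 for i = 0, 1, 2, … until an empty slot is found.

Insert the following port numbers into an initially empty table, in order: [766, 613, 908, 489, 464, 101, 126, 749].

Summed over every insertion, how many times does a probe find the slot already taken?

5

766: h=8 -> slot 8
613: h=8, probe 8,9 -> slot 9
908: h=10 -> slot 10
489: h=12 -> slot 12
464: h=15 -> slot 15
101: h=13 -> slot 13
126: h=10, probe 10,11 -> slot 11
749: h=8, probe 8,9,12,0 -> slot 0
Table: [749, ., ., ., ., ., ., ., 766, 613, 908, 126, 489, 101, ., 464, .]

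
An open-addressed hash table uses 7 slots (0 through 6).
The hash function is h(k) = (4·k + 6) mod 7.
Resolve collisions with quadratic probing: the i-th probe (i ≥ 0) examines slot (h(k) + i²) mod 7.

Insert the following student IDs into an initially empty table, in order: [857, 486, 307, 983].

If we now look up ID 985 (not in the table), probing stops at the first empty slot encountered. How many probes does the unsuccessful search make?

2

857: h=4 => slot 4
486: h=4, probe 4,5 => slot 5
307: h=2 => slot 2
983: h=4, probe 4,5,1 => slot 1
Table: [-, 983, 307, -, 857, 486, -]
Lookup 985: h=5, probe 5,6 → slot 6 empty, not found.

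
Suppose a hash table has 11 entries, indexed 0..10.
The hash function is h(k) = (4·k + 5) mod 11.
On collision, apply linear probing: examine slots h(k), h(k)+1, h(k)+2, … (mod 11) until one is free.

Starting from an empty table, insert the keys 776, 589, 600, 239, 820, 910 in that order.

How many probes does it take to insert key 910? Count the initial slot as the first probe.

2

Insert 776: h=7, slot 7 empty => index 7.
Insert 589: h=7, slot 7 occupied => index 8.
Insert 600: h=7, slots 7,8 occupied => index 9.
Insert 239: h=4, slot 4 empty => index 4.
Insert 820: h=7, slots 7,8,9 occupied => index 10.
Insert 910: h=4, slot 4 occupied => index 5.
Table: [., ., ., ., 239, 910, ., 776, 589, 600, 820]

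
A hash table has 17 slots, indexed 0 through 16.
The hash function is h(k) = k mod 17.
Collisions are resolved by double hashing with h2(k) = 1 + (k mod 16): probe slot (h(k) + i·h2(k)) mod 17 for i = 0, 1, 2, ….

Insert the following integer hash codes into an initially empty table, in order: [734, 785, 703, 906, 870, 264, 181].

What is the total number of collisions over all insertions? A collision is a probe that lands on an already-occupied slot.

3

734: h=3 → slot 3
785: h=3, h2=2, probe 3,5 → slot 5
703: h=6 → slot 6
906: h=5, h2=11, probe 5,16 → slot 16
870: h=3, h2=7, probe 3,10 → slot 10
264: h=9 → slot 9
181: h=11 → slot 11
Table: [∅, ∅, ∅, 734, ∅, 785, 703, ∅, ∅, 264, 870, 181, ∅, ∅, ∅, ∅, 906]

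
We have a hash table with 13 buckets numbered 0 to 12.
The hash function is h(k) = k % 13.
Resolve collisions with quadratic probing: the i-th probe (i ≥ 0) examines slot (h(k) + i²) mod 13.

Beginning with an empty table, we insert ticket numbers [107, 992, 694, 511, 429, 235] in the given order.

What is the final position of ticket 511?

8

107: h=3 → slot 3
992: h=4 → slot 4
694: h=5 → slot 5
511: h=4, probe 4,5,8 → slot 8
429: h=0 → slot 0
235: h=1 → slot 1
Table: [429, 235, -, 107, 992, 694, -, -, 511, -, -, -, -]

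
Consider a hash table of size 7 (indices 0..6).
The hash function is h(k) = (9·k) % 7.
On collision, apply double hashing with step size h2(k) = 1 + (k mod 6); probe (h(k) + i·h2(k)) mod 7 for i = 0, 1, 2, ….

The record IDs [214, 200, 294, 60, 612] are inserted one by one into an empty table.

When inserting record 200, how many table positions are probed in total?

2

214: h=1 => slot 1
200: h=1, h2=3, probe 1,4 => slot 4
294: h=0 => slot 0
60: h=1, h2=1, probe 1,2 => slot 2
612: h=6 => slot 6
Table: [294, 214, 60, -, 200, -, 612]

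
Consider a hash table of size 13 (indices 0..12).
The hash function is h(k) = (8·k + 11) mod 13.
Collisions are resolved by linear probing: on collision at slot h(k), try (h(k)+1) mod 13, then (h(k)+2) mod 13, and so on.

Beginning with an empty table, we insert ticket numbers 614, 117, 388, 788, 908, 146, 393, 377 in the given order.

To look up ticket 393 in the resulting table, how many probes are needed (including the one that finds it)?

614 hashes to 9; slot 9 is free => place at 9.
117 hashes to 11; slot 11 is free => place at 11.
388 hashes to 8; slot 8 is free => place at 8.
788 hashes to 10; slot 10 is free => place at 10.
908 hashes to 8; 8,9,10,11 taken => place at 12.
146 hashes to 9; 9,10,11,12 taken => place at 0.
393 hashes to 9; 9,10,11,12,0 taken => place at 1.
377 hashes to 11; 11,12,0,1 taken => place at 2.
Table: [146, 393, 377, -, -, -, -, -, 388, 614, 788, 117, 908]
Lookup 393: h=9, probe 9,10,11,12,0,1 → found at 1.

6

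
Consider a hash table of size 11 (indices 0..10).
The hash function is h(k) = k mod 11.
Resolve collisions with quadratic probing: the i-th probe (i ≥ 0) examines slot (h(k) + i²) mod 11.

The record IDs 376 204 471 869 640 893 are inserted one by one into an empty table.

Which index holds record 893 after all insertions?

Insert 376: h=2, slot 2 empty -> index 2.
Insert 204: h=6, slot 6 empty -> index 6.
Insert 471: h=9, slot 9 empty -> index 9.
Insert 869: h=0, slot 0 empty -> index 0.
Insert 640: h=2, slot 2 occupied -> index 3.
Insert 893: h=2, slots 2,3,6,0 occupied -> index 7.
Table: [869, -, 376, 640, -, -, 204, 893, -, 471, -]

7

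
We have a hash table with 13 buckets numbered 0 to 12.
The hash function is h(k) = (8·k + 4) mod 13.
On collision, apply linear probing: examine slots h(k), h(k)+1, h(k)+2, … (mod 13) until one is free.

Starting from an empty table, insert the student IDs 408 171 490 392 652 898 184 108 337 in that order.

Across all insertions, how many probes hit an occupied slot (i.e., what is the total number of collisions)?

14

408: h=5 -> slot 5
171: h=7 -> slot 7
490: h=11 -> slot 11
392: h=7, probe 7,8 -> slot 8
652: h=7, probe 7,8,9 -> slot 9
898: h=12 -> slot 12
184: h=7, probe 7,8,9,10 -> slot 10
108: h=10, probe 10,11,12,0 -> slot 0
337: h=9, probe 9,10,11,12,0,1 -> slot 1
Table: [108, 337, _, _, _, 408, _, 171, 392, 652, 184, 490, 898]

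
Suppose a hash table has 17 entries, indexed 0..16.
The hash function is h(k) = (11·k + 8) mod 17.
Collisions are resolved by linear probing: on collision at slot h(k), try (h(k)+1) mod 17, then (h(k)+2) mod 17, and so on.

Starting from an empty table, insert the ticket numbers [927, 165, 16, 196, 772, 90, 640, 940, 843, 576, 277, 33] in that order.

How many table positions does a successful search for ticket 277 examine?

Insert 927: h=5, slot 5 empty => index 5.
Insert 165: h=4, slot 4 empty => index 4.
Insert 16: h=14, slot 14 empty => index 14.
Insert 196: h=5, slot 5 occupied => index 6.
Insert 772: h=0, slot 0 empty => index 0.
Insert 90: h=12, slot 12 empty => index 12.
Insert 640: h=10, slot 10 empty => index 10.
Insert 940: h=12, slot 12 occupied => index 13.
Insert 843: h=16, slot 16 empty => index 16.
Insert 576: h=3, slot 3 empty => index 3.
Insert 277: h=12, slots 12,13,14 occupied => index 15.
Insert 33: h=14, slots 14,15,16,0 occupied => index 1.
Table: [772, 33, ∅, 576, 165, 927, 196, ∅, ∅, ∅, 640, ∅, 90, 940, 16, 277, 843]
Lookup 277: h=12, probe 12,13,14,15 → found at 15.

4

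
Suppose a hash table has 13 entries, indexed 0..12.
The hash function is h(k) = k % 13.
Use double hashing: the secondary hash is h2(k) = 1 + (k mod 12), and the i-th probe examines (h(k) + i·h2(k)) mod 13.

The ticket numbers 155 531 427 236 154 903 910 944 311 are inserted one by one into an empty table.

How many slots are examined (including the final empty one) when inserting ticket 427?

2

155: h=12 → slot 12
531: h=11 → slot 11
427: h=11, h2=8, probe 11,6 → slot 6
236: h=2 → slot 2
154: h=11, h2=11, probe 11,9 → slot 9
903: h=6, h2=4, probe 6,10 → slot 10
910: h=0 → slot 0
944: h=8 → slot 8
311: h=12, h2=12, probe 12,11,10,9,8,7 → slot 7
Table: [910, -, 236, -, -, -, 427, 311, 944, 154, 903, 531, 155]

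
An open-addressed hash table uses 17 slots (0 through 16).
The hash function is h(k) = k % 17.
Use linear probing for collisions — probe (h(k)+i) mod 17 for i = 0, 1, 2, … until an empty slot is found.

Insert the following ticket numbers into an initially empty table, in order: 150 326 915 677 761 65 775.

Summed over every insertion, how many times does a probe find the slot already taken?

6

150: h=14 -> slot 14
326: h=3 -> slot 3
915: h=14, probe 14,15 -> slot 15
677: h=14, probe 14,15,16 -> slot 16
761: h=13 -> slot 13
65: h=14, probe 14,15,16,0 -> slot 0
775: h=10 -> slot 10
Table: [65, _, _, 326, _, _, _, _, _, _, 775, _, _, 761, 150, 915, 677]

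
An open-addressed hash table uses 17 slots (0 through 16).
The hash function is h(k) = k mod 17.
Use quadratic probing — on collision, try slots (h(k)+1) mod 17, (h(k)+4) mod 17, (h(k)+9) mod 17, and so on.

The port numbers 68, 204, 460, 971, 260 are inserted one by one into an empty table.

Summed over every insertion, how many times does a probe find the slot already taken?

3

Insert 68: h=0, slot 0 empty -> index 0.
Insert 204: h=0, slot 0 occupied -> index 1.
Insert 460: h=1, slot 1 occupied -> index 2.
Insert 971: h=2, slot 2 occupied -> index 3.
Insert 260: h=5, slot 5 empty -> index 5.
Table: [68, 204, 460, 971, ., 260, ., ., ., ., ., ., ., ., ., ., .]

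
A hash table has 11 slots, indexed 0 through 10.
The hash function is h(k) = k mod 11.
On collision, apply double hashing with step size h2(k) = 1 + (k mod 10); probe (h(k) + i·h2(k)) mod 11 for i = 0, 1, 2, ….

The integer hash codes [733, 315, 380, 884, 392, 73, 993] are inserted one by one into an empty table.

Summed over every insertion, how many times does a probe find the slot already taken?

3

733: h=7 -> slot 7
315: h=7, h2=6, probe 7,2 -> slot 2
380: h=6 -> slot 6
884: h=4 -> slot 4
392: h=7, h2=3, probe 7,10 -> slot 10
73: h=7, h2=4, probe 7,0 -> slot 0
993: h=3 -> slot 3
Table: [73, ∅, 315, 993, 884, ∅, 380, 733, ∅, ∅, 392]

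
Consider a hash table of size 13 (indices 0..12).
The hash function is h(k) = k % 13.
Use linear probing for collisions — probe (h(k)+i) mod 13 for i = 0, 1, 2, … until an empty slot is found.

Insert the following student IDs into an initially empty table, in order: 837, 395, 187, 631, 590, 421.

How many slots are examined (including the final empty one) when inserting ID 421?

837 hashes to 5; slot 5 is free => place at 5.
395 hashes to 5; 5 taken => place at 6.
187 hashes to 5; 5,6 taken => place at 7.
631 hashes to 7; 7 taken => place at 8.
590 hashes to 5; 5,6,7,8 taken => place at 9.
421 hashes to 5; 5,6,7,8,9 taken => place at 10.
Table: [-, -, -, -, -, 837, 395, 187, 631, 590, 421, -, -]

6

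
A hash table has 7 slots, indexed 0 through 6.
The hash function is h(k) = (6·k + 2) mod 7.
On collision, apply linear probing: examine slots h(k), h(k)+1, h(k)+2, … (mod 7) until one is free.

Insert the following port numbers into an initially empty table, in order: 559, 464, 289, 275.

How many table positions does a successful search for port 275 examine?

3

559: h=3 -> slot 3
464: h=0 -> slot 0
289: h=0, probe 0,1 -> slot 1
275: h=0, probe 0,1,2 -> slot 2
Table: [464, 289, 275, 559, ∅, ∅, ∅]
Lookup 275: h=0, probe 0,1,2 → found at 2.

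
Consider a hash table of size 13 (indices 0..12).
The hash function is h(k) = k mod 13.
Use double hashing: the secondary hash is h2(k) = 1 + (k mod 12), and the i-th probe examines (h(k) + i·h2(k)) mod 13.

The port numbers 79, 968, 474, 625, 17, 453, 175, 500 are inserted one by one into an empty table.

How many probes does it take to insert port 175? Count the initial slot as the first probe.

3

79 hashes to 1; slot 1 is free → place at 1.
968 hashes to 6; slot 6 is free → place at 6.
474 hashes to 6, h2=7; 6 taken → place at 0.
625 hashes to 1, h2=2; 1 taken → place at 3.
17 hashes to 4; slot 4 is free → place at 4.
453 hashes to 11; slot 11 is free → place at 11.
175 hashes to 6, h2=8; 6,1 taken → place at 9.
500 hashes to 6, h2=9; 6 taken → place at 2.
Table: [474, 79, 500, 625, 17, ∅, 968, ∅, ∅, 175, ∅, 453, ∅]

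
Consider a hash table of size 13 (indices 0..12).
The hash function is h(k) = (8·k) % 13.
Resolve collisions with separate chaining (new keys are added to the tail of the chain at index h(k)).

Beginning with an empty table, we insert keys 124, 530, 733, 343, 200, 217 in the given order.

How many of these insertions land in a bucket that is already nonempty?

Insert 124: h=4, bucket 4 empty -> new chain.
Insert 530: h=2, bucket 2 empty -> new chain.
Insert 733: h=1, bucket 1 empty -> new chain.
Insert 343: h=1, bucket 1 nonempty -> append to chain.
Insert 200: h=1, bucket 1 nonempty -> append to chain.
Insert 217: h=7, bucket 7 empty -> new chain.
Final buckets:
0: .
1: 733 -> 343 -> 200
2: 530
3: .
4: 124
5: .
6: .
7: 217
8: .
9: .
10: .
11: .
12: .

2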